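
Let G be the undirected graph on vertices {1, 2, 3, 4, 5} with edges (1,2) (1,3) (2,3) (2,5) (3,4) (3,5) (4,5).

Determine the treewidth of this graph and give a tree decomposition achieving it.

Treewidth 2.
Bags: B1 = {1, 2, 3}  B2 = {2, 3, 5}  B3 = {3, 4, 5}
Tree: B1–B2, B2–B3

Each bag holds 3 vertices, so the decomposition has width 2, which upper-bounds the treewidth. For the lower bound, the 3 vertices {1, 2, 3} are pairwise adjacent, and any tree decomposition puts a clique entirely inside one bag — forcing width ≥ 2. Combining the bounds, tw(G) = 2.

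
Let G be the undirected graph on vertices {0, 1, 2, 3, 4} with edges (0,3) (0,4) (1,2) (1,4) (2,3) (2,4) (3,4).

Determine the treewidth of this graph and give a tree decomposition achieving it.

Every bag has size at most 3, so the width is 3 − 1 = 2 and tw(G) ≤ 2. For the lower bound, the 3 vertices {0, 3, 4} are pairwise adjacent, and any tree decomposition puts a clique entirely inside one bag — forcing width ≥ 2. Combining the bounds, tw(G) = 2.

Treewidth 2.
One optimal decomposition is:
Bags: B1 = {0, 3, 4}  B2 = {2, 3, 4}  B3 = {1, 2, 4}
Tree: B1–B2, B2–B3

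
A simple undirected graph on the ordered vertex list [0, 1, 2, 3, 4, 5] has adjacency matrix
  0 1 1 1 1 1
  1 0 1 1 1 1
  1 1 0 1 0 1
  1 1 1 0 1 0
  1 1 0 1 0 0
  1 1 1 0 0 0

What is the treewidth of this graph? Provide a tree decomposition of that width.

The largest bag has 4 vertices, giving width 3; this decomposition certifies tw(G) ≤ 3. Conversely, {0, 1, 2, 3} is a clique of size 4, and the vertices of any clique must share a bag in every tree decomposition; so some bag has ≥ 4 vertices and tw(G) ≥ 3. Therefore the treewidth is 3.

Treewidth 3.
One optimal decomposition is:
Bags: B1 = {0, 1, 3, 4}  B2 = {0, 1, 2, 3}  B3 = {0, 1, 2, 5}
Tree: B1–B2, B2–B3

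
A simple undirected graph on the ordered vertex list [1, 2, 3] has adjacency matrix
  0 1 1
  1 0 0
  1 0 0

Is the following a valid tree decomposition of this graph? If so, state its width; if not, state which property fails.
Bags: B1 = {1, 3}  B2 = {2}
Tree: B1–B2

No — edge (1,2) lies in no bag.

A tree decomposition must satisfy three properties: every vertex lies in some bag; for every edge, both endpoints lie together in some bag; and for every vertex, the bags containing it form a connected subtree. Here edge (1,2) lies in no bag, so the decomposition is invalid.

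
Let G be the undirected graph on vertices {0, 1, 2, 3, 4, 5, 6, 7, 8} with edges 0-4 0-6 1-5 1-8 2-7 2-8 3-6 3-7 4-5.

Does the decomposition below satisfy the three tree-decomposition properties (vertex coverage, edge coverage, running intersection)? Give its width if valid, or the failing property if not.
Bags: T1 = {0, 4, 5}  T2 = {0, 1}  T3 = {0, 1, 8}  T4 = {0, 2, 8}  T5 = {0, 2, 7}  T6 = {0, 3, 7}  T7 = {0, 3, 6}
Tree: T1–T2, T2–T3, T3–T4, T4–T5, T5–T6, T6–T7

No — edge (5,1) lies in no bag.

A tree decomposition must satisfy three properties: every vertex lies in some bag; for every edge, both endpoints lie together in some bag; and for every vertex, the bags containing it form a connected subtree. Here edge (5,1) lies in no bag, so the decomposition is invalid.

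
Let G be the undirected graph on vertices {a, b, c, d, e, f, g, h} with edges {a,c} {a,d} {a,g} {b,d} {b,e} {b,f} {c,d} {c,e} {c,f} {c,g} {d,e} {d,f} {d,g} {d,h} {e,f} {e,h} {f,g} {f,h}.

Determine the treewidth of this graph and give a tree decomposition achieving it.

Each bag holds 4 vertices, so the decomposition has width 3, which upper-bounds the treewidth. On the other hand G contains the 4-clique {a, c, d, g}. A clique must lie in a single bag of any decomposition, so no decomposition can have width below 3. Therefore the treewidth is 3.

Treewidth 3.
One such decomposition:
Bags: B1 = {c, d, f, g}  B2 = {c, d, e, f}  B3 = {a, c, d, g}  B4 = {b, d, e, f}  B5 = {d, e, f, h}
Tree: B1–B2, B1–B3, B2–B4, B2–B5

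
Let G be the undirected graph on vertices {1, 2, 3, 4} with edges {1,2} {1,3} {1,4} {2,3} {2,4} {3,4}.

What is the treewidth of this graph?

3

A width-3 tree decomposition is:
Bags: B1 = {1, 2, 3, 4}
Tree: (single bag)
A single bag containing all 4 vertices is trivially a valid decomposition of width 3. Conversely, {1, 2, 3, 4} is a clique of size 4, and the vertices of any clique must share a bag in every tree decomposition; so some bag has ≥ 4 vertices and tw(G) ≥ 3. Hence tw(G) = 3 exactly.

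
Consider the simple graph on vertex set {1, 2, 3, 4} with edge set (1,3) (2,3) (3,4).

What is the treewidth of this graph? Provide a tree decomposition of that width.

Treewidth 1.
One optimal decomposition is:
Bags: B1 = {3, 4}  B2 = {1, 3}  B3 = {2, 3}
Tree: B1–B2, B1–B3

Every bag has size at most 2, so the width is 2 − 1 = 1 and tw(G) ≤ 1. G has an edge, so its treewidth is at least 1. Therefore the treewidth is 1.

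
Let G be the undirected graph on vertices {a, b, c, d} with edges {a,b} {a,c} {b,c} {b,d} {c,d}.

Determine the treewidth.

A width-2 tree decomposition is:
Bags: B1 = {a, b, c}  B2 = {b, c, d}
Tree: B1–B2
Each bag holds 3 vertices, so the decomposition has width 2, which upper-bounds the treewidth. Conversely, {b, c, d} is a clique of size 3, and the vertices of any clique must share a bag in every tree decomposition; so some bag has ≥ 3 vertices and tw(G) ≥ 2. Combining the bounds, tw(G) = 2.

2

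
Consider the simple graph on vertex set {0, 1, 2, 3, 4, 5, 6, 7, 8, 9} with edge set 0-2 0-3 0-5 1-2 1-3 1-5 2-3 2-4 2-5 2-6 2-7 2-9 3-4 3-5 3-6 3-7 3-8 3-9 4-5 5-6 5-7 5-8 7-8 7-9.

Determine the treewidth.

A width-3 tree decomposition is:
Bags: B1 = {2, 3, 5, 7}  B2 = {1, 2, 3, 5}  B3 = {2, 3, 7, 9}  B4 = {3, 5, 7, 8}  B5 = {2, 3, 5, 6}  B6 = {0, 2, 3, 5}  B7 = {2, 3, 4, 5}
Tree: B1–B2, B1–B3, B1–B4, B2–B5, B1–B6, B5–B7
Each bag holds 4 vertices, so the decomposition has width 3, which upper-bounds the treewidth. For the lower bound, the 4 vertices {3, 5, 7, 8} are pairwise adjacent, and any tree decomposition puts a clique entirely inside one bag — forcing width ≥ 3. Combining the bounds, tw(G) = 3.

3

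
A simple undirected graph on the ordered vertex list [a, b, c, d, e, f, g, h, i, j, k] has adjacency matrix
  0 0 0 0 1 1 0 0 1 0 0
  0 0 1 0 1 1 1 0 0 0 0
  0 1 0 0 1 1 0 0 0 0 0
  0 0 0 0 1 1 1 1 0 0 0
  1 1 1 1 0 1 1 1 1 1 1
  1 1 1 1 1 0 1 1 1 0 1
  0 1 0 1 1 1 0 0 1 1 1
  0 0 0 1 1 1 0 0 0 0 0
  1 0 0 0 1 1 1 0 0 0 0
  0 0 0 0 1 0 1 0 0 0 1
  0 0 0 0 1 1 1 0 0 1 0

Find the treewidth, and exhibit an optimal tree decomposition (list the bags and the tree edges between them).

Every bag has size at most 4, so the width is 4 − 1 = 3 and tw(G) ≤ 3. Conversely, {e, g, j, k} is a clique of size 4, and the vertices of any clique must share a bag in every tree decomposition; so some bag has ≥ 4 vertices and tw(G) ≥ 3. Hence tw(G) = 3 exactly.

Treewidth 3.
Bags: B1 = {e, f, g, i}  B2 = {b, e, f, g}  B3 = {d, e, f, g}  B4 = {d, e, f, h}  B5 = {e, f, g, k}  B6 = {e, g, j, k}  B7 = {b, c, e, f}  B8 = {a, e, f, i}
Tree: B1–B2, B1–B3, B3–B4, B1–B5, B5–B6, B2–B7, B1–B8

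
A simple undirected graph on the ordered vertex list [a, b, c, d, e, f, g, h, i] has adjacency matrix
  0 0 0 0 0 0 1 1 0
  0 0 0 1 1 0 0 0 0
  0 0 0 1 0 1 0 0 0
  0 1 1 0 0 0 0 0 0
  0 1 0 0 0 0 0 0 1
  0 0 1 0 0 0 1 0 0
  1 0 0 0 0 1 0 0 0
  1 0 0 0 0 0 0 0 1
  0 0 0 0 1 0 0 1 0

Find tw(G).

A width-2 tree decomposition is:
Bags: B1 = {b, c, d}  B2 = {b, c, e}  B3 = {c, e, i}  B4 = {c, h, i}  B5 = {a, c, h}  B6 = {a, c, g}  B7 = {c, f, g}
Tree: B1–B2, B2–B3, B3–B4, B4–B5, B5–B6, B6–B7
Each bag holds 3 vertices, so the decomposition has width 2, which upper-bounds the treewidth. The edges c–d–b–e–i–h–a–g–f–c form a cycle, so G is not a tree and its treewidth is at least 2. Therefore the treewidth is 2.

2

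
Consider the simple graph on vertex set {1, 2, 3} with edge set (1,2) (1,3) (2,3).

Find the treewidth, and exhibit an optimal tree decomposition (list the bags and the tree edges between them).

With just one bag of size 3, the width is 3 − 1 = 2, so tw(G) ≤ 2. On the other hand G contains the 3-clique {1, 2, 3}. A clique must lie in a single bag of any decomposition, so no decomposition can have width below 2. Therefore the treewidth is 2.

Treewidth 2.
One such decomposition:
Bags: B1 = {1, 2, 3}
Tree: (single bag)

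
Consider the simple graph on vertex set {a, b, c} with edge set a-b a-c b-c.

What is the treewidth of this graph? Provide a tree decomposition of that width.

A single bag containing all 3 vertices is trivially a valid decomposition of width 2. Conversely, {a, b, c} is a clique of size 3, and the vertices of any clique must share a bag in every tree decomposition; so some bag has ≥ 3 vertices and tw(G) ≥ 2. Combining the bounds, tw(G) = 2.

Treewidth 2.
Bags: B1 = {a, b, c}
Tree: (single bag)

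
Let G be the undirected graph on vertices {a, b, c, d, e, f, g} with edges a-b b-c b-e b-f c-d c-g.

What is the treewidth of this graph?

1

A width-1 tree decomposition is:
Bags: B1 = {c, d}  B2 = {c, g}  B3 = {b, c}  B4 = {a, b}  B5 = {b, f}  B6 = {b, e}
Tree: B1–B2, B2–B3, B3–B4, B4–B5, B3–B6
The largest bag has 2 vertices, giving width 1; this decomposition certifies tw(G) ≤ 1. G has an edge, so its treewidth is at least 1. Hence tw(G) = 1 exactly.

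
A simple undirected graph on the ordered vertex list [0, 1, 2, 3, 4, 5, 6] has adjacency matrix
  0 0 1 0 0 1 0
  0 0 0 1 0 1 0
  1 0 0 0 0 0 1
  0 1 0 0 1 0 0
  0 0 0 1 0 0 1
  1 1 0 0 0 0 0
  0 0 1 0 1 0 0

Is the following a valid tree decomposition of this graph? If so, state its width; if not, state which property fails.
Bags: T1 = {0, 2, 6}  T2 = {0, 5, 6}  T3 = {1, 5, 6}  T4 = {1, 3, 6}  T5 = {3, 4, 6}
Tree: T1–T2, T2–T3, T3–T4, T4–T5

Checking the three conditions: (i) the bags cover all of {0, 1, 2, 3, 4, 5, 6}; (ii) for each edge, some bag contains both endpoints; (iii) the bags containing any fixed vertex form a subtree. All hold, so the decomposition is valid with width 3 − 1 = 2.

Yes; width 2.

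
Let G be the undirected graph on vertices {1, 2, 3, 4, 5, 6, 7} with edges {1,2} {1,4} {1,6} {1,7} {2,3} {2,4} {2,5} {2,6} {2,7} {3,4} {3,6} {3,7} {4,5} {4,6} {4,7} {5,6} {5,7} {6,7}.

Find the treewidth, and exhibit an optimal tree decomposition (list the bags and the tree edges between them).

Each bag holds 5 vertices, so the decomposition has width 4, which upper-bounds the treewidth. Conversely, {1, 2, 4, 6, 7} is a clique of size 5, and the vertices of any clique must share a bag in every tree decomposition; so some bag has ≥ 5 vertices and tw(G) ≥ 4. Hence tw(G) = 4 exactly.

Treewidth 4.
Bags: B1 = {2, 3, 4, 6, 7}  B2 = {2, 4, 5, 6, 7}  B3 = {1, 2, 4, 6, 7}
Tree: B1–B2, B2–B3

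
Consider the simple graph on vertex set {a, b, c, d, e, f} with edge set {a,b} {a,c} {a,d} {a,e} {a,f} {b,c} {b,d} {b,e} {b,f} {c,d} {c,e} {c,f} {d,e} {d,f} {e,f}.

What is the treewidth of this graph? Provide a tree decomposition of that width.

Treewidth 5.
One optimal decomposition is:
Bags: B1 = {a, b, c, d, e, f}
Tree: (single bag)

A single bag containing all 6 vertices is trivially a valid decomposition of width 5. For the lower bound, the 6 vertices {a, b, c, d, e, f} are pairwise adjacent, and any tree decomposition puts a clique entirely inside one bag — forcing width ≥ 5. Therefore the treewidth is 5.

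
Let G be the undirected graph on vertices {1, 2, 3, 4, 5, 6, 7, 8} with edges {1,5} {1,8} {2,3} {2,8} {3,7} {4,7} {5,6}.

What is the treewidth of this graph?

A width-1 tree decomposition is:
Bags: B1 = {4, 7}  B2 = {3, 7}  B3 = {2, 3}  B4 = {2, 8}  B5 = {1, 8}  B6 = {1, 5}  B7 = {5, 6}
Tree: B1–B2, B2–B3, B3–B4, B4–B5, B5–B6, B6–B7
Every bag has size at most 2, so the width is 2 − 1 = 1 and tw(G) ≤ 1. Any graph with an edge has treewidth ≥ 1, and G has the edge 4–7. The upper and lower bounds meet at 1, so that is the treewidth.

1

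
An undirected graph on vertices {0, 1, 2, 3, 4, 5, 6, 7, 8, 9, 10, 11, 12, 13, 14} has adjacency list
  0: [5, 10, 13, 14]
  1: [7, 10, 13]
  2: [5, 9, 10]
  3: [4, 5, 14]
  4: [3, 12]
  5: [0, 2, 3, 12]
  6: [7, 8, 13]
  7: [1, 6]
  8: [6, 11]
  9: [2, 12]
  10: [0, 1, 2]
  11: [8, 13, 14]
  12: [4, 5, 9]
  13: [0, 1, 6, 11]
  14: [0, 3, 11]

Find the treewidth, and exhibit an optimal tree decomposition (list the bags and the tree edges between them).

Treewidth 3.
Bags: B1 = {6, 7, 8, 11}  B2 = {6, 7, 11, 13}  B3 = {1, 7, 11, 13}  B4 = {1, 11, 13, 14}  B5 = {0, 1, 13, 14}  B6 = {0, 1, 10, 14}  B7 = {0, 3, 10, 14}  B8 = {0, 3, 5, 10}  B9 = {2, 3, 5, 10}  B10 = {2, 3, 4, 5}  B11 = {2, 4, 5, 12}  B12 = {2, 4, 9, 12}
Tree: B1–B2, B2–B3, B3–B4, B4–B5, B5–B6, B6–B7, B7–B8, B8–B9, B9–B10, B10–B11, B11–B12

Every bag has size at most 4, so the width is 4 − 1 = 3 and tw(G) ≤ 3. For the lower bound: the 4 vertex sets {6,7,8}, {11}, {13}, {0,1,10,14} are disjoint, each induces a connected subgraph, and every pair is joined by at least one edge of G. Contracting each set to a single vertex therefore yields K_{4} as a minor, and since treewidth is minor-monotone, tw(G) ≥ tw(K_{4}) = 3. Hence tw(G) = 3 exactly.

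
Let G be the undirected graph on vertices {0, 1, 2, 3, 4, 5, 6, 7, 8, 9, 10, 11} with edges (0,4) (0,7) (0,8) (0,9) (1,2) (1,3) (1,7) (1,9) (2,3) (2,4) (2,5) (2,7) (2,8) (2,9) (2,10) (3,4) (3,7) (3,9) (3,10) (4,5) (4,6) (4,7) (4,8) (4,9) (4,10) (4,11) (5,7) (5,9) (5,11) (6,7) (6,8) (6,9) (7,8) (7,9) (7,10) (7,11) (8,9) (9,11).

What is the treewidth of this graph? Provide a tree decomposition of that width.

Treewidth 4.
One optimal decomposition is:
Bags: B1 = {2, 3, 4, 7, 9}  B2 = {2, 4, 5, 7, 9}  B3 = {4, 5, 7, 9, 11}  B4 = {2, 3, 4, 7, 10}  B5 = {1, 2, 3, 7, 9}  B6 = {2, 4, 7, 8, 9}  B7 = {0, 4, 7, 8, 9}  B8 = {4, 6, 7, 8, 9}
Tree: B1–B2, B2–B3, B1–B4, B1–B5, B1–B6, B6–B7, B6–B8

Every bag has size at most 5, so the width is 5 − 1 = 4 and tw(G) ≤ 4. Conversely, {1, 2, 3, 7, 9} is a clique of size 5, and the vertices of any clique must share a bag in every tree decomposition; so some bag has ≥ 5 vertices and tw(G) ≥ 4. The upper and lower bounds meet at 4, so that is the treewidth.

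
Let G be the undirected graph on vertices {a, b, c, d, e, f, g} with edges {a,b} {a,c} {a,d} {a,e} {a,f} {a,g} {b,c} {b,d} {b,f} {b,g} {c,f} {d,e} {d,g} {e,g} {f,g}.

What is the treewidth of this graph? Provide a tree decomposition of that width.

Every bag has size at most 4, so the width is 4 − 1 = 3 and tw(G) ≤ 3. Conversely, {a, d, e, g} is a clique of size 4, and the vertices of any clique must share a bag in every tree decomposition; so some bag has ≥ 4 vertices and tw(G) ≥ 3. Hence tw(G) = 3 exactly.

Treewidth 3.
Bags: B1 = {a, d, e, g}  B2 = {a, b, d, g}  B3 = {a, b, f, g}  B4 = {a, b, c, f}
Tree: B1–B2, B2–B3, B3–B4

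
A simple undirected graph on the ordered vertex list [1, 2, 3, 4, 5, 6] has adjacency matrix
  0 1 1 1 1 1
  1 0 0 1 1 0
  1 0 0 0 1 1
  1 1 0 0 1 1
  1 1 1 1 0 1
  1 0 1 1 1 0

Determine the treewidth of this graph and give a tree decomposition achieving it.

Treewidth 3.
Bags: B1 = {1, 2, 4, 5}  B2 = {1, 4, 5, 6}  B3 = {1, 3, 5, 6}
Tree: B1–B2, B2–B3

Each bag holds 4 vertices, so the decomposition has width 3, which upper-bounds the treewidth. On the other hand G contains the 4-clique {1, 3, 5, 6}. A clique must lie in a single bag of any decomposition, so no decomposition can have width below 3. Hence tw(G) = 3 exactly.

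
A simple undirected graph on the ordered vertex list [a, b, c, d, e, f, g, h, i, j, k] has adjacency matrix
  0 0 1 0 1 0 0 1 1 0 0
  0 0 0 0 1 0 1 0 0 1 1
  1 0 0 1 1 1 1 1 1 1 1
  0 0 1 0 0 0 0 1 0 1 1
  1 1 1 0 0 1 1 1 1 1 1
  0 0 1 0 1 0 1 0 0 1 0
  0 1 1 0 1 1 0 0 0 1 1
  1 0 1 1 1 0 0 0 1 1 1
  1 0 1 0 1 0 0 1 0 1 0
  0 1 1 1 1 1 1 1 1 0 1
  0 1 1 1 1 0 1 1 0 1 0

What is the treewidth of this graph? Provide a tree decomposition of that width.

Treewidth 4.
One optimal decomposition is:
Bags: B1 = {c, e, f, g, j}  B2 = {c, e, g, j, k}  B3 = {c, e, h, j, k}  B4 = {b, e, g, j, k}  B5 = {c, d, h, j, k}  B6 = {c, e, h, i, j}  B7 = {a, c, e, h, i}
Tree: B1–B2, B2–B3, B2–B4, B3–B5, B3–B6, B6–B7

Each bag holds 5 vertices, so the decomposition has width 4, which upper-bounds the treewidth. Conversely, {c, d, h, j, k} is a clique of size 5, and the vertices of any clique must share a bag in every tree decomposition; so some bag has ≥ 5 vertices and tw(G) ≥ 4. Hence tw(G) = 4 exactly.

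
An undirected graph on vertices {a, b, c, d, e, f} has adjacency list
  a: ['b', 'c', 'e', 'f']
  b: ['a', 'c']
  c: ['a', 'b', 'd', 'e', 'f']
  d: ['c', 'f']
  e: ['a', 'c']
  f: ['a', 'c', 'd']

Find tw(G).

A width-2 tree decomposition is:
Bags: B1 = {a, c, f}  B2 = {a, c, e}  B3 = {c, d, f}  B4 = {a, b, c}
Tree: B1–B2, B1–B3, B2–B4
The largest bag has 3 vertices, giving width 2; this decomposition certifies tw(G) ≤ 2. On the other hand G contains the 3-clique {c, d, f}. A clique must lie in a single bag of any decomposition, so no decomposition can have width below 2. Hence tw(G) = 2 exactly.

2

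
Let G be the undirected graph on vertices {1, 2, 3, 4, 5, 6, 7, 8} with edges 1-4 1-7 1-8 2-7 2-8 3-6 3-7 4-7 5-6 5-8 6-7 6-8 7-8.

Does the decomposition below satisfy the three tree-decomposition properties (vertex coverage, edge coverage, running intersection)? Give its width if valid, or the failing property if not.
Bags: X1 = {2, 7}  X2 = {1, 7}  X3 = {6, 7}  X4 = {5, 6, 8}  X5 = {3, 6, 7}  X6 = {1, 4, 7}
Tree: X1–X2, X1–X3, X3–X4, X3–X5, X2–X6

No — edge (2,8) lies in no bag.

A tree decomposition must satisfy three properties: every vertex lies in some bag; for every edge, both endpoints lie together in some bag; and for every vertex, the bags containing it form a connected subtree. Here edge (2,8) lies in no bag, so the decomposition is invalid.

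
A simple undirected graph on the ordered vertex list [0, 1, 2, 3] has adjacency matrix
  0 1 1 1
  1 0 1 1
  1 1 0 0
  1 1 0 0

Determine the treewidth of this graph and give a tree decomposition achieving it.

Treewidth 2.
One optimal decomposition is:
Bags: B1 = {0, 1, 3}  B2 = {0, 1, 2}
Tree: B1–B2

Every bag has size at most 3, so the width is 3 − 1 = 2 and tw(G) ≤ 2. For the lower bound, the 3 vertices {0, 1, 2} are pairwise adjacent, and any tree decomposition puts a clique entirely inside one bag — forcing width ≥ 2. Therefore the treewidth is 2.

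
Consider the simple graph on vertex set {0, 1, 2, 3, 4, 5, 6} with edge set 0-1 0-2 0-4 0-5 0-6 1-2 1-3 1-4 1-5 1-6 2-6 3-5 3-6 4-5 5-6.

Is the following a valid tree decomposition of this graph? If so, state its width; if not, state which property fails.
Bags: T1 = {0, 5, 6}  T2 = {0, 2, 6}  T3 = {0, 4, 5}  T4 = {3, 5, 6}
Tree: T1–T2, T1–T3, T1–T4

A tree decomposition must satisfy three properties: every vertex lies in some bag; for every edge, both endpoints lie together in some bag; and for every vertex, the bags containing it form a connected subtree. Here vertex 1 appears in no bag, so the decomposition is invalid.

No — vertex 1 appears in no bag.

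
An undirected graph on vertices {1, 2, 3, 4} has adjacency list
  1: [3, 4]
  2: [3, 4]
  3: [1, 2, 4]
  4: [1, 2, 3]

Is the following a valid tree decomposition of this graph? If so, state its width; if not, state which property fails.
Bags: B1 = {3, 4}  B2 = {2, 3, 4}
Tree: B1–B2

No — vertex 1 appears in no bag.

A tree decomposition must satisfy three properties: every vertex lies in some bag; for every edge, both endpoints lie together in some bag; and for every vertex, the bags containing it form a connected subtree. Here vertex 1 appears in no bag, so the decomposition is invalid.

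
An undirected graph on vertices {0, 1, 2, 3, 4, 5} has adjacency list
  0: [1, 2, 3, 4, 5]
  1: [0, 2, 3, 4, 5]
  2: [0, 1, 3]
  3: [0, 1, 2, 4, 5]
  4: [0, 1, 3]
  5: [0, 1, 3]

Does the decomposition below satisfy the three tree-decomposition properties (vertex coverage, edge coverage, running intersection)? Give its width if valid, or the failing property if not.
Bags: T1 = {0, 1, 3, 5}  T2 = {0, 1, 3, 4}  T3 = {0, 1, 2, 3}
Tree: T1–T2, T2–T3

Checking the three conditions: (i) the bags cover all of {0, 1, 2, 3, 4, 5}; (ii) for each edge, some bag contains both endpoints; (iii) the bags containing any fixed vertex form a subtree. All hold, so the decomposition is valid with width 4 − 1 = 3.

Yes; width 3.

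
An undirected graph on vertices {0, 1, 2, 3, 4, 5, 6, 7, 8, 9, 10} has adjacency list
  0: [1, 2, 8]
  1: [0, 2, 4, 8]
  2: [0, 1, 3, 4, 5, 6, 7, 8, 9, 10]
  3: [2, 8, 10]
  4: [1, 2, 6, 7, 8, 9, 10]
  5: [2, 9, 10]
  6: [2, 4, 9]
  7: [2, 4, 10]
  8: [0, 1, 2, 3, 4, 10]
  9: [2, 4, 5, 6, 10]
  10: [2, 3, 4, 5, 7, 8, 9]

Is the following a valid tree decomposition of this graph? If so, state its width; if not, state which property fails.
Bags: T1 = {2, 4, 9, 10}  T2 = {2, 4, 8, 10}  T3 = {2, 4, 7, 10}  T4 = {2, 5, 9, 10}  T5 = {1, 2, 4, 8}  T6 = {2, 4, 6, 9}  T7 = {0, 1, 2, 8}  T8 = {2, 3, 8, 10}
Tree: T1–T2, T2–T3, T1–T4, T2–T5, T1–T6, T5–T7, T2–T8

Yes; width 3.

Vertex coverage: the bags together contain {0, 1, 2, 3, 4, 5, 6, 7, 8, 9, 10}, the full vertex set. Edge coverage: each edge of G has both endpoints in at least one bag. Running intersection: for every vertex, the bags containing it form a connected subtree. All three properties hold, so this is a valid tree decomposition of width max|bag| − 1 = 3, and hence tw(G) ≤ 3.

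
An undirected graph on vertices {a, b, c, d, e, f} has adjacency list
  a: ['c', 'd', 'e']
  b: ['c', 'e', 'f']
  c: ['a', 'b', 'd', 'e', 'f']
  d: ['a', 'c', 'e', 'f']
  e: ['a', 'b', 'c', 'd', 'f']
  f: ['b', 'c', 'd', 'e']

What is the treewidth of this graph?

3

A width-3 tree decomposition is:
Bags: B1 = {c, d, e, f}  B2 = {b, c, e, f}  B3 = {a, c, d, e}
Tree: B1–B2, B1–B3
Each bag holds 4 vertices, so the decomposition has width 3, which upper-bounds the treewidth. On the other hand G contains the 4-clique {c, d, e, f}. A clique must lie in a single bag of any decomposition, so no decomposition can have width below 3. The upper and lower bounds meet at 3, so that is the treewidth.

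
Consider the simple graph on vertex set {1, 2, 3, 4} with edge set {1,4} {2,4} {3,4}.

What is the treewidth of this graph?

1

A width-1 tree decomposition is:
Bags: B1 = {1, 4}  B2 = {3, 4}  B3 = {2, 4}
Tree: B1–B2, B1–B3
The largest bag has 2 vertices, giving width 1; this decomposition certifies tw(G) ≤ 1. G has an edge, so its treewidth is at least 1. Combining the bounds, tw(G) = 1.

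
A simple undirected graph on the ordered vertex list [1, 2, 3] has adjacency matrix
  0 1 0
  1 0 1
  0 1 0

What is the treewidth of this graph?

A width-1 tree decomposition is:
Bags: B1 = {1, 2}  B2 = {2, 3}
Tree: B1–B2
Every bag has size at most 2, so the width is 2 − 1 = 1 and tw(G) ≤ 1. G has an edge, so its treewidth is at least 1. Hence tw(G) = 1 exactly.

1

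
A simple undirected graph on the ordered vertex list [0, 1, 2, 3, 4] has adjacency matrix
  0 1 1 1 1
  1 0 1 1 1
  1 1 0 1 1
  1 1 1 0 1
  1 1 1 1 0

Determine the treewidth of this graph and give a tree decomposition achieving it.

Treewidth 4.
Bags: B1 = {0, 1, 2, 3, 4}
Tree: (single bag)

A single bag containing all 5 vertices is trivially a valid decomposition of width 4. For the lower bound, the 5 vertices {0, 1, 2, 3, 4} are pairwise adjacent, and any tree decomposition puts a clique entirely inside one bag — forcing width ≥ 4. Hence tw(G) = 4 exactly.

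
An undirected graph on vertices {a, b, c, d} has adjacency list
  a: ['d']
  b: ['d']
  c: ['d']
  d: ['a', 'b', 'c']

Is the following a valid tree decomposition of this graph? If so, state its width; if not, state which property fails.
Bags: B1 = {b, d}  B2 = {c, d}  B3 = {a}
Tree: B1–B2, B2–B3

A tree decomposition must satisfy three properties: every vertex lies in some bag; for every edge, both endpoints lie together in some bag; and for every vertex, the bags containing it form a connected subtree. Here edge (d,a) lies in no bag, so the decomposition is invalid.

No — edge (d,a) lies in no bag.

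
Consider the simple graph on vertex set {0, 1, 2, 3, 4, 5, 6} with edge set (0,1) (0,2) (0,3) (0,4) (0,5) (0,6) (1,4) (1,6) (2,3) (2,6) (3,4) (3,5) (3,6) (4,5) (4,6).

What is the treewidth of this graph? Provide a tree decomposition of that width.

Each bag holds 4 vertices, so the decomposition has width 3, which upper-bounds the treewidth. On the other hand G contains the 4-clique {0, 1, 4, 6}. A clique must lie in a single bag of any decomposition, so no decomposition can have width below 3. The upper and lower bounds meet at 3, so that is the treewidth.

Treewidth 3.
One optimal decomposition is:
Bags: B1 = {0, 1, 4, 6}  B2 = {0, 3, 4, 6}  B3 = {0, 3, 4, 5}  B4 = {0, 2, 3, 6}
Tree: B1–B2, B2–B3, B2–B4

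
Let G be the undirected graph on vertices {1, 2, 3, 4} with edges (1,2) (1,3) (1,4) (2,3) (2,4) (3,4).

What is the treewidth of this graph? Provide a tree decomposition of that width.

With just one bag of size 4, the width is 4 − 1 = 3, so tw(G) ≤ 3. On the other hand G contains the 4-clique {1, 2, 3, 4}. A clique must lie in a single bag of any decomposition, so no decomposition can have width below 3. The upper and lower bounds meet at 3, so that is the treewidth.

Treewidth 3.
One optimal decomposition is:
Bags: B1 = {1, 2, 3, 4}
Tree: (single bag)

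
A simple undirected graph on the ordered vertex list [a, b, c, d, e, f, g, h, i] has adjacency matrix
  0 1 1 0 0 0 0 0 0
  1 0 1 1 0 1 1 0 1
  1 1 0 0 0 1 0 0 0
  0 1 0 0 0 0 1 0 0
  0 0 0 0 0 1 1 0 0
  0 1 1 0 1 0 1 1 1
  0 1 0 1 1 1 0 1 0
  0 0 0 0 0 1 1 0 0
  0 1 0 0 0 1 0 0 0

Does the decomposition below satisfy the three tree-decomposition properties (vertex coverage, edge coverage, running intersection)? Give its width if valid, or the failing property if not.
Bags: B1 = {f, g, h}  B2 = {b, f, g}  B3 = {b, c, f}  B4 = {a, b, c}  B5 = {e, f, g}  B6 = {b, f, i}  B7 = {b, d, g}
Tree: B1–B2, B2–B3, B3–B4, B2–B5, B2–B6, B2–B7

Vertex coverage: the bags together contain {a, b, c, d, e, f, g, h, i}, the full vertex set. Edge coverage: each edge of G has both endpoints in at least one bag. Running intersection: for every vertex, the bags containing it form a connected subtree. All three properties hold, so this is a valid tree decomposition of width max|bag| − 1 = 2, and hence tw(G) ≤ 2.

Yes; width 2.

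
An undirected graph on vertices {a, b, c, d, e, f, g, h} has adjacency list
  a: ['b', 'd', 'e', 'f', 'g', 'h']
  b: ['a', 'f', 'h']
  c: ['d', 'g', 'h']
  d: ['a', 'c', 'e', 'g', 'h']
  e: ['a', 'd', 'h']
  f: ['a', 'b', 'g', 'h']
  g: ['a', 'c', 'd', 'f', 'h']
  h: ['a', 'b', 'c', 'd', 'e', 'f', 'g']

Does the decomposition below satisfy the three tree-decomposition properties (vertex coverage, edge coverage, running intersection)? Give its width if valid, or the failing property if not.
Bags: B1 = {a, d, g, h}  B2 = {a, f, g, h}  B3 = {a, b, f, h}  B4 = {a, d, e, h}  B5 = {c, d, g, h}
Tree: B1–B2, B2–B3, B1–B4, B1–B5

Yes; width 3.

Checking the three conditions: (i) the bags cover all of {a, b, c, d, e, f, g, h}; (ii) for each edge, some bag contains both endpoints; (iii) the bags containing any fixed vertex form a subtree. All hold, so the decomposition is valid with width 4 − 1 = 3.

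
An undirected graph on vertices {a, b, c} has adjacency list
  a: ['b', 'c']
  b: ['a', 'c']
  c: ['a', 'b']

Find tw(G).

2

A width-2 tree decomposition is:
Bags: B1 = {a, b, c}
Tree: (single bag)
A single bag containing all 3 vertices is trivially a valid decomposition of width 2. Conversely, {a, b, c} is a clique of size 3, and the vertices of any clique must share a bag in every tree decomposition; so some bag has ≥ 3 vertices and tw(G) ≥ 2. The upper and lower bounds meet at 2, so that is the treewidth.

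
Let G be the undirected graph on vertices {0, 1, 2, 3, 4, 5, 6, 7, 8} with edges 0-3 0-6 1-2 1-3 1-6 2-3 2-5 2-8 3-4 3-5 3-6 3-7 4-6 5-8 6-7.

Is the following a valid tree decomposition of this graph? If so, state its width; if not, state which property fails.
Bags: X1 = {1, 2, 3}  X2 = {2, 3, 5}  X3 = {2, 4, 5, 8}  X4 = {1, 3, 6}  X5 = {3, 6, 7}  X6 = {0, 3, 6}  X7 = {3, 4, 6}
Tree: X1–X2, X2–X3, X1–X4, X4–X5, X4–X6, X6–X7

A tree decomposition must satisfy three properties: every vertex lies in some bag; for every edge, both endpoints lie together in some bag; and for every vertex, the bags containing it form a connected subtree. Here bags containing vertex 4 are not connected in the tree, so the decomposition is invalid.

No — bags containing vertex 4 are not connected in the tree.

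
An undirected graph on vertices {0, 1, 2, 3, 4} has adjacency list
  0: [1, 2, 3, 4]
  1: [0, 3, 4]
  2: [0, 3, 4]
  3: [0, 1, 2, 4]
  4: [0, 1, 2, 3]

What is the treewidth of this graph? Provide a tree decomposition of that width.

Treewidth 3.
One optimal decomposition is:
Bags: B1 = {0, 2, 3, 4}  B2 = {0, 1, 3, 4}
Tree: B1–B2

Each bag holds 4 vertices, so the decomposition has width 3, which upper-bounds the treewidth. For the lower bound, the 4 vertices {0, 1, 3, 4} are pairwise adjacent, and any tree decomposition puts a clique entirely inside one bag — forcing width ≥ 3. The upper and lower bounds meet at 3, so that is the treewidth.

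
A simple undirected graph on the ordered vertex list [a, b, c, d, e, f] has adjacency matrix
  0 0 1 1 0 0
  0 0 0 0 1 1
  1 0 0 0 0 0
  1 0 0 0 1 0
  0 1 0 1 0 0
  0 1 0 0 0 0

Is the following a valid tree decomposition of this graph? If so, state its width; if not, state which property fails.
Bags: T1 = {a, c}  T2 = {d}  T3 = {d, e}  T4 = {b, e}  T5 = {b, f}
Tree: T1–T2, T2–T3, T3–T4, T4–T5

A tree decomposition must satisfy three properties: every vertex lies in some bag; for every edge, both endpoints lie together in some bag; and for every vertex, the bags containing it form a connected subtree. Here edge (a,d) lies in no bag, so the decomposition is invalid.

No — edge (a,d) lies in no bag.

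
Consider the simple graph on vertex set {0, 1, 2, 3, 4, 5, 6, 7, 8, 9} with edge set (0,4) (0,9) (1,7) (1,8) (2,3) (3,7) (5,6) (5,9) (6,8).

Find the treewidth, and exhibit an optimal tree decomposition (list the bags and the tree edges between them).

Each bag holds 2 vertices, so the decomposition has width 1, which upper-bounds the treewidth. Since G has at least one edge (e.g. 2–3), it is not an edgeless graph, so tw(G) ≥ 1. The upper and lower bounds meet at 1, so that is the treewidth.

Treewidth 1.
One optimal decomposition is:
Bags: B1 = {2, 3}  B2 = {3, 7}  B3 = {1, 7}  B4 = {1, 8}  B5 = {6, 8}  B6 = {5, 6}  B7 = {5, 9}  B8 = {0, 9}  B9 = {0, 4}
Tree: B1–B2, B2–B3, B3–B4, B4–B5, B5–B6, B6–B7, B7–B8, B8–B9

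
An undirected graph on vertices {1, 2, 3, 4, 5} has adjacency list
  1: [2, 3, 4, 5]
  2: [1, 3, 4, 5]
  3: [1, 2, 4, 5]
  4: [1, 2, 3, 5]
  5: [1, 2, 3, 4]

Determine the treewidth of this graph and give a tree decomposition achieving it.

With just one bag of size 5, the width is 5 − 1 = 4, so tw(G) ≤ 4. For the lower bound, the 5 vertices {1, 2, 3, 4, 5} are pairwise adjacent, and any tree decomposition puts a clique entirely inside one bag — forcing width ≥ 4. The upper and lower bounds meet at 4, so that is the treewidth.

Treewidth 4.
Bags: B1 = {1, 2, 3, 4, 5}
Tree: (single bag)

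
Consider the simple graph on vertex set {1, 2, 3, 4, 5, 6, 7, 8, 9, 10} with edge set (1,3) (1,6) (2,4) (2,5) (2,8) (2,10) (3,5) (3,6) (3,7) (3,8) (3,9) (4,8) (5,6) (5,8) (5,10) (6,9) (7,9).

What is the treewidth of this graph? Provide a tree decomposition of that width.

Treewidth 2.
Bags: B1 = {3, 5, 6}  B2 = {3, 5, 8}  B3 = {2, 5, 8}  B4 = {2, 5, 10}  B5 = {1, 3, 6}  B6 = {2, 4, 8}  B7 = {3, 6, 9}  B8 = {3, 7, 9}
Tree: B1–B2, B2–B3, B3–B4, B1–B5, B3–B6, B1–B7, B7–B8

Every bag has size at most 3, so the width is 3 − 1 = 2 and tw(G) ≤ 2. Conversely, {2, 5, 10} is a clique of size 3, and the vertices of any clique must share a bag in every tree decomposition; so some bag has ≥ 3 vertices and tw(G) ≥ 2. Therefore the treewidth is 2.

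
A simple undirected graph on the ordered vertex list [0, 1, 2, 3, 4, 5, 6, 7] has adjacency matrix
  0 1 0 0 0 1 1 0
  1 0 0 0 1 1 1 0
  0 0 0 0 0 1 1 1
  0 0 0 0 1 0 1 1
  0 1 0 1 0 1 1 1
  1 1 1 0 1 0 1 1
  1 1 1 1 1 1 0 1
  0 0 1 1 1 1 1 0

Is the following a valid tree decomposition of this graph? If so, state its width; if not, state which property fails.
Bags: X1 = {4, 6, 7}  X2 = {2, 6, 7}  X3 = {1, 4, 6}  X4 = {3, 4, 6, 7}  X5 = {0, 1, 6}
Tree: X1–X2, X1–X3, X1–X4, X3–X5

A tree decomposition must satisfy three properties: every vertex lies in some bag; for every edge, both endpoints lie together in some bag; and for every vertex, the bags containing it form a connected subtree. Here vertex 5 appears in no bag, so the decomposition is invalid.

No — vertex 5 appears in no bag.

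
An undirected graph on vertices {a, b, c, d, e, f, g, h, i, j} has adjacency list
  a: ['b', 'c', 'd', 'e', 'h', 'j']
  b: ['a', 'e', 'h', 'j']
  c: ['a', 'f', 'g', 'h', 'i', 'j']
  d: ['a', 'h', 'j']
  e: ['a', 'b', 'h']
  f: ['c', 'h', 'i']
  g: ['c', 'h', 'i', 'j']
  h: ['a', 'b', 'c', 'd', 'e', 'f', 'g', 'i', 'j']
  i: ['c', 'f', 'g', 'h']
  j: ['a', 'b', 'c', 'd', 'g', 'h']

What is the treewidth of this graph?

3

A width-3 tree decomposition is:
Bags: B1 = {a, c, h, j}  B2 = {c, g, h, j}  B3 = {a, d, h, j}  B4 = {c, g, h, i}  B5 = {a, b, h, j}  B6 = {c, f, h, i}  B7 = {a, b, e, h}
Tree: B1–B2, B1–B3, B2–B4, B3–B5, B4–B6, B5–B7
The largest bag has 4 vertices, giving width 3; this decomposition certifies tw(G) ≤ 3. For the lower bound, the 4 vertices {a, d, h, j} are pairwise adjacent, and any tree decomposition puts a clique entirely inside one bag — forcing width ≥ 3. Combining the bounds, tw(G) = 3.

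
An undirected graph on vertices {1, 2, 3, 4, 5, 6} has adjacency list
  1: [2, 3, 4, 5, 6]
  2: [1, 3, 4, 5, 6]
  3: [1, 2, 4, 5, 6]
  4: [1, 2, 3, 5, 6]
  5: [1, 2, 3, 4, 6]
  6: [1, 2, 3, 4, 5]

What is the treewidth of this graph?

A width-5 tree decomposition is:
Bags: B1 = {1, 2, 3, 4, 5, 6}
Tree: (single bag)
With just one bag of size 6, the width is 6 − 1 = 5, so tw(G) ≤ 5. On the other hand G contains the 6-clique {1, 2, 3, 4, 5, 6}. A clique must lie in a single bag of any decomposition, so no decomposition can have width below 5. The upper and lower bounds meet at 5, so that is the treewidth.

5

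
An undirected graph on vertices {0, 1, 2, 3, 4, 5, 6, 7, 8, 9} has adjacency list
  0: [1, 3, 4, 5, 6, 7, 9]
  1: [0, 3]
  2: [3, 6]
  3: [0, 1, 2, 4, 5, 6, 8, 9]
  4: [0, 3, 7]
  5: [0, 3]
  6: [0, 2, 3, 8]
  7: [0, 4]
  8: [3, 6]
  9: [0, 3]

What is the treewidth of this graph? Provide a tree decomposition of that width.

Treewidth 2.
One such decomposition:
Bags: B1 = {0, 3, 9}  B2 = {0, 3, 6}  B3 = {0, 3, 4}  B4 = {0, 4, 7}  B5 = {3, 6, 8}  B6 = {0, 3, 5}  B7 = {2, 3, 6}  B8 = {0, 1, 3}
Tree: B1–B2, B2–B3, B3–B4, B2–B5, B1–B6, B2–B7, B1–B8

Every bag has size at most 3, so the width is 3 − 1 = 2 and tw(G) ≤ 2. Conversely, {0, 1, 3} is a clique of size 3, and the vertices of any clique must share a bag in every tree decomposition; so some bag has ≥ 3 vertices and tw(G) ≥ 2. Combining the bounds, tw(G) = 2.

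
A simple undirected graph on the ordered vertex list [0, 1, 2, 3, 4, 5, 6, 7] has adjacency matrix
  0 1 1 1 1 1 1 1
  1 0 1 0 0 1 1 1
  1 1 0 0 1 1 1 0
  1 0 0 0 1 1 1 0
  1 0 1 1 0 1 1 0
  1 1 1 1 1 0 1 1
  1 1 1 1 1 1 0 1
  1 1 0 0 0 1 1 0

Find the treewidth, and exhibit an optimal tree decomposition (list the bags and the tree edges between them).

Every bag has size at most 5, so the width is 5 − 1 = 4 and tw(G) ≤ 4. On the other hand G contains the 5-clique {0, 1, 2, 5, 6}. A clique must lie in a single bag of any decomposition, so no decomposition can have width below 4. Combining the bounds, tw(G) = 4.

Treewidth 4.
One optimal decomposition is:
Bags: B1 = {0, 2, 4, 5, 6}  B2 = {0, 3, 4, 5, 6}  B3 = {0, 1, 2, 5, 6}  B4 = {0, 1, 5, 6, 7}
Tree: B1–B2, B1–B3, B3–B4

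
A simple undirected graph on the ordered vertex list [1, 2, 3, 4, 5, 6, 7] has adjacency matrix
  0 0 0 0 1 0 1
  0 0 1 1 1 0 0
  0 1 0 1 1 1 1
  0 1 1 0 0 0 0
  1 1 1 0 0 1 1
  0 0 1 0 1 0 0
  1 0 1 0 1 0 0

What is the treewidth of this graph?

2

A width-2 tree decomposition is:
Bags: B1 = {2, 3, 5}  B2 = {3, 5, 6}  B3 = {3, 5, 7}  B4 = {1, 5, 7}  B5 = {2, 3, 4}
Tree: B1–B2, B2–B3, B3–B4, B1–B5
Every bag has size at most 3, so the width is 3 − 1 = 2 and tw(G) ≤ 2. For the lower bound, the 3 vertices {1, 5, 7} are pairwise adjacent, and any tree decomposition puts a clique entirely inside one bag — forcing width ≥ 2. The upper and lower bounds meet at 2, so that is the treewidth.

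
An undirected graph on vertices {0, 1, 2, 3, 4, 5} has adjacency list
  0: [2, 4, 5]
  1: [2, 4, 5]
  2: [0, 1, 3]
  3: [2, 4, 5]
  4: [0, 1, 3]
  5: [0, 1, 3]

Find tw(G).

A width-3 tree decomposition is:
Bags: B1 = {0, 2, 4, 5}  B2 = {1, 2, 4, 5}  B3 = {2, 3, 4, 5}
Tree: B1–B2, B2–B3
Each bag holds 4 vertices, so the decomposition has width 3, which upper-bounds the treewidth. For the lower bound: the 4 vertex sets {0,2}, {1,4}, {5}, {3} are disjoint, each induces a connected subgraph, and every pair is joined by at least one edge of G. Contracting each set to a single vertex therefore yields K_{4} as a minor, and since treewidth is minor-monotone, tw(G) ≥ tw(K_{4}) = 3. Therefore the treewidth is 3.

3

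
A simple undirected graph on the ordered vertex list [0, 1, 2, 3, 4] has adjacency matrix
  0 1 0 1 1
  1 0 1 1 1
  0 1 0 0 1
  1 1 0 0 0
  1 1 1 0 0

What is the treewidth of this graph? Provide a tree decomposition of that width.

Treewidth 2.
Bags: B1 = {0, 1, 4}  B2 = {0, 1, 3}  B3 = {1, 2, 4}
Tree: B1–B2, B1–B3

The largest bag has 3 vertices, giving width 2; this decomposition certifies tw(G) ≤ 2. On the other hand G contains the 3-clique {0, 1, 3}. A clique must lie in a single bag of any decomposition, so no decomposition can have width below 2. Hence tw(G) = 2 exactly.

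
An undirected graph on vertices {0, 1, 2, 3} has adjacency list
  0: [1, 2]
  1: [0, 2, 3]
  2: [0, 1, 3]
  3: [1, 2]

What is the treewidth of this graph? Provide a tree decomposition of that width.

Every bag has size at most 3, so the width is 3 − 1 = 2 and tw(G) ≤ 2. For the lower bound, the 3 vertices {0, 1, 2} are pairwise adjacent, and any tree decomposition puts a clique entirely inside one bag — forcing width ≥ 2. Therefore the treewidth is 2.

Treewidth 2.
Bags: B1 = {0, 1, 2}  B2 = {1, 2, 3}
Tree: B1–B2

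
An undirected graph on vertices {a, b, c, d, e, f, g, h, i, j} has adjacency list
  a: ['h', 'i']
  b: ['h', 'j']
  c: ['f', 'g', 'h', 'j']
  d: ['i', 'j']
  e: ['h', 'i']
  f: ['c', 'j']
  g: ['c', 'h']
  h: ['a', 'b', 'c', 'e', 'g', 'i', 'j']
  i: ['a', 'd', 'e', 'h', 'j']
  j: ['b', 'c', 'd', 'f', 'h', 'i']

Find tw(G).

2

A width-2 tree decomposition is:
Bags: B1 = {h, i, j}  B2 = {a, h, i}  B3 = {c, h, j}  B4 = {c, g, h}  B5 = {c, f, j}  B6 = {b, h, j}  B7 = {d, i, j}  B8 = {e, h, i}
Tree: B1–B2, B1–B3, B3–B4, B3–B5, B1–B6, B1–B7, B2–B8
Every bag has size at most 3, so the width is 3 − 1 = 2 and tw(G) ≤ 2. For the lower bound, the 3 vertices {d, i, j} are pairwise adjacent, and any tree decomposition puts a clique entirely inside one bag — forcing width ≥ 2. Combining the bounds, tw(G) = 2.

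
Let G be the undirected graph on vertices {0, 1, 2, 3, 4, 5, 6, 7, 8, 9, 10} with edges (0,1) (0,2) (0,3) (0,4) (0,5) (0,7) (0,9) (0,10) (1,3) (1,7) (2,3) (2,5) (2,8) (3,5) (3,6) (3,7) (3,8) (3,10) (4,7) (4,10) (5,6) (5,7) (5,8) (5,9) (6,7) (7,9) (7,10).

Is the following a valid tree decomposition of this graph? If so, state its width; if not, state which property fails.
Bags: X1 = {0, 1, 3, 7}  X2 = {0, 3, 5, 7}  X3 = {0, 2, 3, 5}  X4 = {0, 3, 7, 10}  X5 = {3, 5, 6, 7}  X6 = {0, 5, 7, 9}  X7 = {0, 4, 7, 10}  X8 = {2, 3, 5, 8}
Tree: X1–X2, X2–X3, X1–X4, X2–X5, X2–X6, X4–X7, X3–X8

Yes; width 3.

Every vertex of G appears in some bag (union = {0, 1, 2, 3, 4, 5, 6, 7, 8, 9, 10}); every edge is covered by a bag; and for each vertex v the set of bags containing v is connected in the bag tree. The decomposition is therefore valid. The largest bag has 4 vertices, so the width is 3.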